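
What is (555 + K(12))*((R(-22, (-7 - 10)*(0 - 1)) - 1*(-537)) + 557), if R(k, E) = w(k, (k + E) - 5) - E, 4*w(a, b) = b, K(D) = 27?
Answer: 625359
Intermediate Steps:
w(a, b) = b/4
R(k, E) = -5/4 - 3*E/4 + k/4 (R(k, E) = ((k + E) - 5)/4 - E = ((E + k) - 5)/4 - E = (-5 + E + k)/4 - E = (-5/4 + E/4 + k/4) - E = -5/4 - 3*E/4 + k/4)
(555 + K(12))*((R(-22, (-7 - 10)*(0 - 1)) - 1*(-537)) + 557) = (555 + 27)*(((-5/4 - 3*(-7 - 10)*(0 - 1)/4 + (1/4)*(-22)) - 1*(-537)) + 557) = 582*(((-5/4 - (-51)*(-1)/4 - 11/2) + 537) + 557) = 582*(((-5/4 - 3/4*17 - 11/2) + 537) + 557) = 582*(((-5/4 - 51/4 - 11/2) + 537) + 557) = 582*((-39/2 + 537) + 557) = 582*(1035/2 + 557) = 582*(2149/2) = 625359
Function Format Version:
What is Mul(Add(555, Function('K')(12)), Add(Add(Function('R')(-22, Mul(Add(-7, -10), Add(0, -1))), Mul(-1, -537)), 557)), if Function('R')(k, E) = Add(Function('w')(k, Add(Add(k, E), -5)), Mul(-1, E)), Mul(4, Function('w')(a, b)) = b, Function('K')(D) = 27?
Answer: 625359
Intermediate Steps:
Function('w')(a, b) = Mul(Rational(1, 4), b)
Function('R')(k, E) = Add(Rational(-5, 4), Mul(Rational(-3, 4), E), Mul(Rational(1, 4), k)) (Function('R')(k, E) = Add(Mul(Rational(1, 4), Add(Add(k, E), -5)), Mul(-1, E)) = Add(Mul(Rational(1, 4), Add(Add(E, k), -5)), Mul(-1, E)) = Add(Mul(Rational(1, 4), Add(-5, E, k)), Mul(-1, E)) = Add(Add(Rational(-5, 4), Mul(Rational(1, 4), E), Mul(Rational(1, 4), k)), Mul(-1, E)) = Add(Rational(-5, 4), Mul(Rational(-3, 4), E), Mul(Rational(1, 4), k)))
Mul(Add(555, Function('K')(12)), Add(Add(Function('R')(-22, Mul(Add(-7, -10), Add(0, -1))), Mul(-1, -537)), 557)) = Mul(Add(555, 27), Add(Add(Add(Rational(-5, 4), Mul(Rational(-3, 4), Mul(Add(-7, -10), Add(0, -1))), Mul(Rational(1, 4), -22)), Mul(-1, -537)), 557)) = Mul(582, Add(Add(Add(Rational(-5, 4), Mul(Rational(-3, 4), Mul(-17, -1)), Rational(-11, 2)), 537), 557)) = Mul(582, Add(Add(Add(Rational(-5, 4), Mul(Rational(-3, 4), 17), Rational(-11, 2)), 537), 557)) = Mul(582, Add(Add(Add(Rational(-5, 4), Rational(-51, 4), Rational(-11, 2)), 537), 557)) = Mul(582, Add(Add(Rational(-39, 2), 537), 557)) = Mul(582, Add(Rational(1035, 2), 557)) = Mul(582, Rational(2149, 2)) = 625359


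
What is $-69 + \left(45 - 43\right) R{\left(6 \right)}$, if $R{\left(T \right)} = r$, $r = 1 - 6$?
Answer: $-79$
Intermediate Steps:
$r = -5$
$R{\left(T \right)} = -5$
$-69 + \left(45 - 43\right) R{\left(6 \right)} = -69 + \left(45 - 43\right) \left(-5\right) = -69 + 2 \left(-5\right) = -69 - 10 = -79$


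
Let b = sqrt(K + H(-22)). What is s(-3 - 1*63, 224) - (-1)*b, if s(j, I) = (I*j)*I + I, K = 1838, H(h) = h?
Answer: -3311392 + 2*sqrt(454) ≈ -3.3113e+6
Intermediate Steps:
b = 2*sqrt(454) (b = sqrt(1838 - 22) = sqrt(1816) = 2*sqrt(454) ≈ 42.615)
s(j, I) = I + j*I**2 (s(j, I) = j*I**2 + I = I + j*I**2)
s(-3 - 1*63, 224) - (-1)*b = 224*(1 + 224*(-3 - 1*63)) - (-1)*2*sqrt(454) = 224*(1 + 224*(-3 - 63)) - (-2)*sqrt(454) = 224*(1 + 224*(-66)) + 2*sqrt(454) = 224*(1 - 14784) + 2*sqrt(454) = 224*(-14783) + 2*sqrt(454) = -3311392 + 2*sqrt(454)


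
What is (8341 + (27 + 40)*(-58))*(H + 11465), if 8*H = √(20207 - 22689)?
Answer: 51076575 + 4455*I*√2482/8 ≈ 5.1077e+7 + 27743.0*I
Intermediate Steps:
H = I*√2482/8 (H = √(20207 - 22689)/8 = √(-2482)/8 = (I*√2482)/8 = I*√2482/8 ≈ 6.2275*I)
(8341 + (27 + 40)*(-58))*(H + 11465) = (8341 + (27 + 40)*(-58))*(I*√2482/8 + 11465) = (8341 + 67*(-58))*(11465 + I*√2482/8) = (8341 - 3886)*(11465 + I*√2482/8) = 4455*(11465 + I*√2482/8) = 51076575 + 4455*I*√2482/8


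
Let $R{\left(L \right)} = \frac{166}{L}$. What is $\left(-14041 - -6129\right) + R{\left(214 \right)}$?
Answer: $- \frac{846501}{107} \approx -7911.2$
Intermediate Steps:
$\left(-14041 - -6129\right) + R{\left(214 \right)} = \left(-14041 - -6129\right) + \frac{166}{214} = \left(-14041 + 6129\right) + 166 \cdot \frac{1}{214} = -7912 + \frac{83}{107} = - \frac{846501}{107}$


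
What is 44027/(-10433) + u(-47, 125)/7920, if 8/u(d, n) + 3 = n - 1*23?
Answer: -4315075837/1022538330 ≈ -4.2200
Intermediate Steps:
u(d, n) = 8/(-26 + n) (u(d, n) = 8/(-3 + (n - 1*23)) = 8/(-3 + (n - 23)) = 8/(-3 + (-23 + n)) = 8/(-26 + n))
44027/(-10433) + u(-47, 125)/7920 = 44027/(-10433) + (8/(-26 + 125))/7920 = 44027*(-1/10433) + (8/99)*(1/7920) = -44027/10433 + (8*(1/99))*(1/7920) = -44027/10433 + (8/99)*(1/7920) = -44027/10433 + 1/98010 = -4315075837/1022538330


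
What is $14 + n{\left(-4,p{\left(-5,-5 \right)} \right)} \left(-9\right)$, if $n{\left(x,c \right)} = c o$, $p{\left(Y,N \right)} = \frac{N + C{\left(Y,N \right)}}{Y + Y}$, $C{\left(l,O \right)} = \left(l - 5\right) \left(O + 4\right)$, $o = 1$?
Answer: $\frac{37}{2} \approx 18.5$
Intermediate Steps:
$C{\left(l,O \right)} = \left(-5 + l\right) \left(4 + O\right)$
$p{\left(Y,N \right)} = \frac{-20 - 4 N + 4 Y + N Y}{2 Y}$ ($p{\left(Y,N \right)} = \frac{N + \left(-20 - 5 N + 4 Y + N Y\right)}{Y + Y} = \frac{-20 - 4 N + 4 Y + N Y}{2 Y}$)
$n{\left(x,c \right)} = c$ ($n{\left(x,c \right)} = c 1 = c$)
$14 + n{\left(-4,p{\left(-5,-5 \right)} \right)} \left(-9\right) = 14 + \left(2 + \frac{1}{2} \left(-5\right) - \frac{10}{-5} - - \frac{10}{-5}\right) \left(-9\right) = 14 + \left(2 - \frac{5}{2} - -2 - \left(-10\right) \left(- \frac{1}{5}\right)\right) \left(-9\right) = 14 + \left(2 - \frac{5}{2} + 2 - 2\right) \left(-9\right) = 14 - - \frac{9}{2} = 14 + \frac{9}{2} = \frac{37}{2}$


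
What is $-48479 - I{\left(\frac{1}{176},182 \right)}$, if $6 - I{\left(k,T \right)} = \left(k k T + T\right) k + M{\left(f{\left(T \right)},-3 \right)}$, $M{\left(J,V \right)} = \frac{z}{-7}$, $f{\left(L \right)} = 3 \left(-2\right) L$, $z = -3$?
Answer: $- \frac{925124847747}{19081216} \approx -48484.0$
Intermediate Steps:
$f{\left(L \right)} = - 6 L$
$M{\left(J,V \right)} = \frac{3}{7}$ ($M{\left(J,V \right)} = - \frac{3}{-7} = \left(-3\right) \left(- \frac{1}{7}\right) = \frac{3}{7}$)
$I{\left(k,T \right)} = \frac{39}{7} - k \left(T + T k^{2}\right)$ ($I{\left(k,T \right)} = 6 - \left(\left(k k T + T\right) k + \frac{3}{7}\right) = 6 - \left(\left(k^{2} T + T\right) k + \frac{3}{7}\right) = 6 - \left(\left(T k^{2} + T\right) k + \frac{3}{7}\right) = 6 - \left(\left(T + T k^{2}\right) k + \frac{3}{7}\right) = 6 - \left(k \left(T + T k^{2}\right) + \frac{3}{7}\right) = 6 - \left(\frac{3}{7} + k \left(T + T k^{2}\right)\right) = \frac{39}{7} - k \left(T + T k^{2}\right)$)
$-48479 - I{\left(\frac{1}{176},182 \right)} = -48479 - \left(\frac{39}{7} - \frac{182}{176} - 182 \left(\frac{1}{176}\right)^{3}\right) = -48479 - \left(\frac{39}{7} - 182 \cdot \frac{1}{176} - \frac{182}{5451776}\right) = -48479 - \left(\frac{39}{7} - \frac{91}{88} - 182 \cdot \frac{1}{5451776}\right) = -48479 - \left(\frac{39}{7} - \frac{91}{88} - \frac{91}{2725888}\right) = -48479 - \frac{86577283}{19081216} = - \frac{925124847747}{19081216}$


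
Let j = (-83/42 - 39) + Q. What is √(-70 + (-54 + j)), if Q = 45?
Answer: I*√211638/42 ≈ 10.953*I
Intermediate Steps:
j = 169/42 (j = (-83/42 - 39) + 45 = -1721/42 + 45 = 169/42 ≈ 4.0238)
√(-70 + (-54 + j)) = √(-70 + (-54 + 169/42)) = √(-70 - 2099/42) = √(-5039/42) = I*√211638/42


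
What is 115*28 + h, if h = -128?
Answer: 3092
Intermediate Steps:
115*28 + h = 115*28 - 128 = 3220 - 128 = 3092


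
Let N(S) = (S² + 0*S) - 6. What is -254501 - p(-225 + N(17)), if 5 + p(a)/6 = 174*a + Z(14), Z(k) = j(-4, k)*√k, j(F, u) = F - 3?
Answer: -315023 + 42*√14 ≈ -3.1487e+5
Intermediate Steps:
j(F, u) = -3 + F
N(S) = -6 + S² (N(S) = (S² + 0) - 6 = S² - 6 = -6 + S²)
Z(k) = -7*√k (Z(k) = (-3 - 4)*√k = -7*√k)
p(a) = -30 - 42*√14 + 1044*a (p(a) = -30 + 6*(174*a - 7*√14) = -30 + 6*(-7*√14 + 174*a) = -30 + (-42*√14 + 1044*a) = -30 - 42*√14 + 1044*a)
-254501 - p(-225 + N(17)) = -254501 - (-30 - 42*√14 + 1044*(-225 + (-6 + 17²))) = -254501 - (-30 - 42*√14 + 1044*(-225 + (-6 + 289))) = -254501 - (-30 - 42*√14 + 1044*(-225 + 283)) = -254501 - (-30 - 42*√14 + 1044*58) = -254501 - (-30 - 42*√14 + 60552) = -254501 - (60522 - 42*√14) = -254501 + (-60522 + 42*√14) = -315023 + 42*√14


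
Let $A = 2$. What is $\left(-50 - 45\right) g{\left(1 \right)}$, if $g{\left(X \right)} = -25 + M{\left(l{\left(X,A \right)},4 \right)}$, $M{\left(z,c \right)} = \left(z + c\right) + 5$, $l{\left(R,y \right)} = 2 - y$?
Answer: $1520$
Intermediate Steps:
$M{\left(z,c \right)} = 5 + c + z$ ($M{\left(z,c \right)} = \left(c + z\right) + 5 = 5 + c + z$)
$g{\left(X \right)} = -16$ ($g{\left(X \right)} = -25 + \left(5 + 4 + \left(2 - 2\right)\right) = -25 + \left(5 + 4 + 0\right) = -25 + 9 = -16$)
$\left(-50 - 45\right) g{\left(1 \right)} = \left(-50 - 45\right) \left(-16\right) = \left(-95\right) \left(-16\right) = 1520$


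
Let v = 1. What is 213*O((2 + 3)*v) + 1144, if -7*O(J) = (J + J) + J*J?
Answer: 79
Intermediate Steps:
O(J) = -2*J/7 - J²/7 (O(J) = -((J + J) + J*J)/7 = -(2*J + J²)/7 = -(J² + 2*J)/7 = -2*J/7 - J²/7)
213*O((2 + 3)*v) + 1144 = 213*(-(2 + 3)*1*(2 + (2 + 3)*1)/7) + 1144 = 213*(-5*1*(2 + 5*1)/7) + 1144 = 213*(-⅐*5*(2 + 5)) + 1144 = 213*(-⅐*5*7) + 1144 = 213*(-5) + 1144 = -1065 + 1144 = 79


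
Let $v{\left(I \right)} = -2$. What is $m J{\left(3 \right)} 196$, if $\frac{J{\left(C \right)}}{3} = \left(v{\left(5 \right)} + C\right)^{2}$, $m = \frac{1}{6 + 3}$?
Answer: $\frac{196}{3} \approx 65.333$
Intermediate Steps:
$m = \frac{1}{9} \approx 0.11111$
$J{\left(C \right)} = 3 \left(-2 + C\right)^{2}$
$m J{\left(3 \right)} 196 = \frac{3 \left(-2 + 3\right)^{2}}{9} \cdot 196 = \frac{3 \cdot 1^{2}}{9} \cdot 196 = \frac{3 \cdot 1}{9} \cdot 196 = \frac{1}{9} \cdot 3 \cdot 196 = \frac{1}{3} \cdot 196 = \frac{196}{3}$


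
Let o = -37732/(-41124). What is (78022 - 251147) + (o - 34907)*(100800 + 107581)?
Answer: -74783351424479/10281 ≈ -7.2739e+9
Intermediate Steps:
o = 9433/10281 (o = -37732*(-1/41124) = 9433/10281 ≈ 0.91752)
(78022 - 251147) + (o - 34907)*(100800 + 107581) = (78022 - 251147) + (9433/10281 - 34907)*(100800 + 107581) = -173125 - 358869434/10281*208381 = -173125 - 74781571526354/10281 = -74783351424479/10281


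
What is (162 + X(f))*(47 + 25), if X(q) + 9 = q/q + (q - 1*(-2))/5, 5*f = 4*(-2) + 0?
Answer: 277344/25 ≈ 11094.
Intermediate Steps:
f = -8/5 (f = (4*(-2) + 0)/5 = (-8 + 0)/5 = (1/5)*(-8) = -8/5 ≈ -1.6000)
X(q) = -38/5 + q/5 (X(q) = -9 + (q/q + (q - 1*(-2))/5) = -9 + (1 + (q + 2)*(1/5)) = -9 + (1 + (2 + q)*(1/5)) = -9 + (1 + (2/5 + q/5)) = -9 + (7/5 + q/5) = -38/5 + q/5)
(162 + X(f))*(47 + 25) = (162 + (-38/5 + (1/5)*(-8/5)))*(47 + 25) = (162 + (-38/5 - 8/25))*72 = (162 - 198/25)*72 = (3852/25)*72 = 277344/25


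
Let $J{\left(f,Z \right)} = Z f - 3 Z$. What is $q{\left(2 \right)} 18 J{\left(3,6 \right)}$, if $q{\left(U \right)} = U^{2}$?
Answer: $0$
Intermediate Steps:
$J{\left(f,Z \right)} = - 3 Z + Z f$
$q{\left(2 \right)} 18 J{\left(3,6 \right)} = 2^{2} \cdot 18 \cdot 6 \left(-3 + 3\right) = 4 \cdot 18 \cdot 6 \cdot 0 = 72 \cdot 0 = 0$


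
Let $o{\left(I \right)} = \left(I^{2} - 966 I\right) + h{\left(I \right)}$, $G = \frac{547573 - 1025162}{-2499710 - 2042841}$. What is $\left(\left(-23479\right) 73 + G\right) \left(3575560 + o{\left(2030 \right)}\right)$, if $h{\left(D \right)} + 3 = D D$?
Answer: $- \frac{76739602949465317956}{4542551} \approx -1.6893 \cdot 10^{13}$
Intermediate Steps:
$h{\left(D \right)} = -3 + D^{2}$ ($h{\left(D \right)} = -3 + D D = -3 + D^{2}$)
$G = \frac{477589}{4542551}$ ($G = - \frac{477589}{-4542551} = \left(-477589\right) \left(- \frac{1}{4542551}\right) = \frac{477589}{4542551} \approx 0.10514$)
$o{\left(I \right)} = -3 - 966 I + 2 I^{2}$ ($o{\left(I \right)} = \left(I^{2} - 966 I\right) + \left(-3 + I^{2}\right) = -3 - 966 I + 2 I^{2}$)
$\left(\left(-23479\right) 73 + G\right) \left(3575560 + o{\left(2030 \right)}\right) = \left(\left(-23479\right) 73 + \frac{477589}{4542551}\right) \left(3575560 - \left(1960983 - 8241800\right)\right) = \left(-1713967 + \frac{477589}{4542551}\right) \left(3575560 - -6280817\right) = - \frac{7785782032228 \left(3575560 - -6280817\right)}{4542551} = - \frac{7785782032228 \left(3575560 + 6280817\right)}{4542551} = \left(- \frac{7785782032228}{4542551}\right) 9856377 = - \frac{76739602949465317956}{4542551}$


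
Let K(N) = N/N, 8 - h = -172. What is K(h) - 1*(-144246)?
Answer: 144247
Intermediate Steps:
h = 180 (h = 8 - 1*(-172) = 8 + 172 = 180)
K(N) = 1
K(h) - 1*(-144246) = 1 - 1*(-144246) = 1 + 144246 = 144247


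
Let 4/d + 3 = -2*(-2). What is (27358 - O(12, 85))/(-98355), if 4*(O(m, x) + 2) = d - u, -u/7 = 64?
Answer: -27247/98355 ≈ -0.27703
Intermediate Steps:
u = -448 (u = -7*64 = -448)
d = 4 (d = 4/(-3 - 2*(-2)) = 4/(-3 + 4) = 4/1 = 4*1 = 4)
O(m, x) = 111 (O(m, x) = -2 + (4 - 1*(-448))/4 = -2 + (4 + 448)/4 = -2 + (1/4)*452 = -2 + 113 = 111)
(27358 - O(12, 85))/(-98355) = (27358 - 1*111)/(-98355) = (27358 - 111)*(-1/98355) = 27247*(-1/98355) = -27247/98355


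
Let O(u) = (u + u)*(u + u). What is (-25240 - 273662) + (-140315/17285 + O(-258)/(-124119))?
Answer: -14250787703995/47675487 ≈ -2.9891e+5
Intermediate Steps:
O(u) = 4*u**2 (O(u) = (2*u)*(2*u) = 4*u**2)
(-25240 - 273662) + (-140315/17285 + O(-258)/(-124119)) = (-25240 - 273662) + (-140315/17285 + (4*(-258)**2)/(-124119)) = -298902 + (-140315*1/17285 + (4*66564)*(-1/124119)) = -298902 + (-28063/3457 + 266256*(-1/124119)) = -298902 + (-28063/3457 - 29584/13791) = -298902 - 489288721/47675487 = -14250787703995/47675487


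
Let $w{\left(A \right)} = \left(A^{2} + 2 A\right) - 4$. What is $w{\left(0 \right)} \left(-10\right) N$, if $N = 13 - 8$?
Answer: $200$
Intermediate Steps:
$w{\left(A \right)} = -4 + A^{2} + 2 A$
$N = 5$
$w{\left(0 \right)} \left(-10\right) N = \left(-4 + 0^{2} + 2 \cdot 0\right) \left(-10\right) 5 = \left(-4 + 0 + 0\right) \left(-10\right) 5 = \left(-4\right) \left(-10\right) 5 = 40 \cdot 5 = 200$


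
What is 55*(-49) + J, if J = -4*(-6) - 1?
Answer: -2672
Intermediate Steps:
J = 23 (J = 24 - 1 = 23)
55*(-49) + J = 55*(-49) + 23 = -2695 + 23 = -2672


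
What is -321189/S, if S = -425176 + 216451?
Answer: 9733/6325 ≈ 1.5388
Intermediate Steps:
S = -208725
-321189/S = -321189/(-208725) = -321189*(-1/208725) = 9733/6325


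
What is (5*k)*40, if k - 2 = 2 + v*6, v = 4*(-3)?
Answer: -13600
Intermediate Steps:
v = -12
k = -68 (k = 2 + (2 - 12*6) = 2 + (2 - 72) = 2 - 70 = -68)
(5*k)*40 = (5*(-68))*40 = -340*40 = -13600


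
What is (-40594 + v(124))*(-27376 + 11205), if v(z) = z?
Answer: 654440370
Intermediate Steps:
(-40594 + v(124))*(-27376 + 11205) = (-40594 + 124)*(-27376 + 11205) = -40470*(-16171) = 654440370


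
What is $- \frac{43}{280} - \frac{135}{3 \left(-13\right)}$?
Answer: $\frac{12041}{3640} \approx 3.308$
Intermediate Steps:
$- \frac{43}{280} - \frac{135}{3 \left(-13\right)} = \left(-43\right) \frac{1}{280} - \frac{135}{-39} = - \frac{43}{280} - - \frac{45}{13} = - \frac{43}{280} + \frac{45}{13} = \frac{12041}{3640}$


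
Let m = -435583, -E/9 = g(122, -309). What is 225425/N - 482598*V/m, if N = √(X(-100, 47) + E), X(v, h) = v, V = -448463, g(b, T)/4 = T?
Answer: -216427346874/435583 + 225425*√689/2756 ≈ -4.9472e+5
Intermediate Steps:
g(b, T) = 4*T
E = 11124 (E = -36*(-309) = -9*(-1236) = 11124)
N = 4*√689 (N = √(-100 + 11124) = √11024 = 4*√689 ≈ 105.00)
225425/N - 482598*V/m = 225425/((4*√689)) - 482598/((-435583/(-448463))) = 225425*(√689/2756) - 482598/((-435583*(-1/448463))) = 225425*√689/2756 - 482598/435583/448463 = 225425*√689/2756 - 482598*448463/435583 = 225425*√689/2756 - 216427346874/435583 = -216427346874/435583 + 225425*√689/2756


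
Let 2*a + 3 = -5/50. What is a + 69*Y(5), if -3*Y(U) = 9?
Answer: -4171/20 ≈ -208.55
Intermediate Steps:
Y(U) = -3 (Y(U) = -⅓*9 = -3)
a = -31/20 (a = -3/2 + (-5/50)/2 = -3/2 + (-5*1/50)/2 = -3/2 + (½)*(-⅒) = -3/2 - 1/20 = -31/20 ≈ -1.5500)
a + 69*Y(5) = -31/20 + 69*(-3) = -31/20 - 207 = -4171/20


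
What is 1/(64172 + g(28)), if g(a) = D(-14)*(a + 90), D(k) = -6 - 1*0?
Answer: 1/63464 ≈ 1.5757e-5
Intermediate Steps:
D(k) = -6 (D(k) = -6 + 0 = -6)
g(a) = -540 - 6*a (g(a) = -6*(a + 90) = -6*(90 + a) = -540 - 6*a)
1/(64172 + g(28)) = 1/(64172 + (-540 - 6*28)) = 1/(64172 + (-540 - 168)) = 1/(64172 - 708) = 1/63464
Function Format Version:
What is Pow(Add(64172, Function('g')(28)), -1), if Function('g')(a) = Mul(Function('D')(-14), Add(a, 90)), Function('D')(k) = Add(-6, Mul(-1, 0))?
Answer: Rational(1, 63464) ≈ 1.5757e-5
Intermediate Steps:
Function('D')(k) = -6 (Function('D')(k) = Add(-6, 0) = -6)
Function('g')(a) = Add(-540, Mul(-6, a)) (Function('g')(a) = Mul(-6, Add(a, 90)) = Mul(-6, Add(90, a)) = Add(-540, Mul(-6, a)))
Pow(Add(64172, Function('g')(28)), -1) = Pow(Add(64172, Add(-540, Mul(-6, 28))), -1) = Pow(Add(64172, Add(-540, -168)), -1) = Pow(Add(64172, -708), -1) = Pow(63464, -1) = Rational(1, 63464)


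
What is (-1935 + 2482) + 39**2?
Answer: 2068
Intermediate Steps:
(-1935 + 2482) + 39**2 = 547 + 1521 = 2068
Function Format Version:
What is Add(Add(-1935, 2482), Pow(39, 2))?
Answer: 2068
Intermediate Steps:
Add(Add(-1935, 2482), Pow(39, 2)) = Add(547, 1521) = 2068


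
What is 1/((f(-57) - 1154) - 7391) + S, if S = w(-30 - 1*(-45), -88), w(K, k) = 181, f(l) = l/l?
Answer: 1546463/8544 ≈ 181.00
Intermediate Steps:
f(l) = 1
S = 181
1/((f(-57) - 1154) - 7391) + S = 1/((1 - 1154) - 7391) + 181 = 1/(-1153 - 7391) + 181 = 1/(-8544) + 181 = -1/8544 + 181 = 1546463/8544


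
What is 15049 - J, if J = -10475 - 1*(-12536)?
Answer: 12988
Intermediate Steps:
J = 2061 (J = -10475 + 12536 = 2061)
15049 - J = 15049 - 1*2061 = 15049 - 2061 = 12988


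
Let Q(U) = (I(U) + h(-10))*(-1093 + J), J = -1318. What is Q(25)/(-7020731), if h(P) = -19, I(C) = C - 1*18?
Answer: -28932/7020731 ≈ -0.0041209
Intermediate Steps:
I(C) = -18 + C (I(C) = C - 18 = -18 + C)
Q(U) = 89207 - 2411*U (Q(U) = ((-18 + U) - 19)*(-1093 - 1318) = (-37 + U)*(-2411) = 89207 - 2411*U)
Q(25)/(-7020731) = (89207 - 2411*25)/(-7020731) = (89207 - 60275)*(-1/7020731) = 28932*(-1/7020731) = -28932/7020731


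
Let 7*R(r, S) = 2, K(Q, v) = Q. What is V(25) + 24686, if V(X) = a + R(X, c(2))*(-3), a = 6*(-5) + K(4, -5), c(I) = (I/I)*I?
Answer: 172614/7 ≈ 24659.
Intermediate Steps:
c(I) = I (c(I) = 1*I = I)
R(r, S) = 2/7 (R(r, S) = (⅐)*2 = 2/7)
a = -26 (a = 6*(-5) + 4 = -30 + 4 = -26)
V(X) = -188/7 (V(X) = -26 + (2/7)*(-3) = -26 - 6/7 = -188/7)
V(25) + 24686 = -188/7 + 24686 = 172614/7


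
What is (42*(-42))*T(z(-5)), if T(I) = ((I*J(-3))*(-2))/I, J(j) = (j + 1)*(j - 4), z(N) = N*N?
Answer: 49392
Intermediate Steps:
z(N) = N²
J(j) = (1 + j)*(-4 + j)
T(I) = -28 (T(I) = ((I*(-4 + (-3)² - 3*(-3)))*(-2))/I = ((I*(-4 + 9 + 9))*(-2))/I = ((I*14)*(-2))/I = ((14*I)*(-2))/I = (-28*I)/I = -28)
(42*(-42))*T(z(-5)) = (42*(-42))*(-28) = -1764*(-28) = 49392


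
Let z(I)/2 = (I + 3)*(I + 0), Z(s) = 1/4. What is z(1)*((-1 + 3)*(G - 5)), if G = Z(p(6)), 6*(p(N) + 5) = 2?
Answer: -76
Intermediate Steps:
p(N) = -14/3 (p(N) = -5 + (⅙)*2 = -5 + ⅓ = -14/3)
Z(s) = ¼
G = ¼ ≈ 0.25000
z(I) = 2*I*(3 + I) (z(I) = 2*((I + 3)*(I + 0)) = 2*((3 + I)*I) = 2*(I*(3 + I)) = 2*I*(3 + I))
z(1)*((-1 + 3)*(G - 5)) = (2*1*(3 + 1))*((-1 + 3)*(¼ - 5)) = (2*1*4)*(2*(-19/4)) = 8*(-19/2) = -76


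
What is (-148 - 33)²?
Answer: 32761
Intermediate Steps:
(-148 - 33)² = (-181)² = 32761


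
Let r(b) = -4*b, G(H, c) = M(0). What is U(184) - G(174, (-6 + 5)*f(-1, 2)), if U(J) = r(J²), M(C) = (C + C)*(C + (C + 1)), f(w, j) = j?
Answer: -135424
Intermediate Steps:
M(C) = 2*C*(1 + 2*C) (M(C) = (2*C)*(C + (1 + C)) = (2*C)*(1 + 2*C) = 2*C*(1 + 2*C))
G(H, c) = 0 (G(H, c) = 2*0*(1 + 2*0) = 2*0*(1 + 0) = 2*0*1 = 0)
U(J) = -4*J²
U(184) - G(174, (-6 + 5)*f(-1, 2)) = -4*184² - 1*0 = -4*33856 + 0 = -135424 + 0 = -135424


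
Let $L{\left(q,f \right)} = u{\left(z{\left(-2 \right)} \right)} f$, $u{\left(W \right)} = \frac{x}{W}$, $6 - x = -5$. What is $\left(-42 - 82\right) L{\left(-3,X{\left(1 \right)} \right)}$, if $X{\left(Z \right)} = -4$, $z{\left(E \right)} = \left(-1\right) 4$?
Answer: $-1364$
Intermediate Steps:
$x = 11$ ($x = 6 - -5 = 6 + 5 = 11$)
$z{\left(E \right)} = -4$
$u{\left(W \right)} = \frac{11}{W}$
$L{\left(q,f \right)} = - \frac{11 f}{4}$ ($L{\left(q,f \right)} = \frac{11}{-4} f = 11 \left(- \frac{1}{4}\right) f = - \frac{11 f}{4}$)
$\left(-42 - 82\right) L{\left(-3,X{\left(1 \right)} \right)} = \left(-42 - 82\right) \left(\left(- \frac{11}{4}\right) \left(-4\right)\right) = \left(-124\right) 11 = -1364$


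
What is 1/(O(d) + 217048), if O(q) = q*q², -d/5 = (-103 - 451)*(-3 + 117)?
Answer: 1/31488636912769048 ≈ 3.1757e-17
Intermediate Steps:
d = 315780 (d = -5*(-103 - 451)*(-3 + 117) = -(-2770)*114 = -5*(-63156) = 315780)
O(q) = q³
1/(O(d) + 217048) = 1/(315780³ + 217048) = 1/(31488636912552000 + 217048) = 1/31488636912769048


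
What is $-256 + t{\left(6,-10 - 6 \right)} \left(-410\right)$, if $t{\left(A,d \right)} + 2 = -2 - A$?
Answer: $3844$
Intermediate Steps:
$t{\left(A,d \right)} = -4 - A$ ($t{\left(A,d \right)} = -2 - \left(2 + A\right) = -4 - A$)
$-256 + t{\left(6,-10 - 6 \right)} \left(-410\right) = -256 + \left(-4 - 6\right) \left(-410\right) = -256 - -4100 = -256 + 4100 = 3844$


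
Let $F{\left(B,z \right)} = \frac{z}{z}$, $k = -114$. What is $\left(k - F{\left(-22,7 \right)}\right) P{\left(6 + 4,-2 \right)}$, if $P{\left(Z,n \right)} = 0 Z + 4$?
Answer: $-460$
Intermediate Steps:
$F{\left(B,z \right)} = 1$
$P{\left(Z,n \right)} = 4$ ($P{\left(Z,n \right)} = 0 + 4 = 4$)
$\left(k - F{\left(-22,7 \right)}\right) P{\left(6 + 4,-2 \right)} = \left(-114 - 1\right) 4 = \left(-115\right) 4 = -460$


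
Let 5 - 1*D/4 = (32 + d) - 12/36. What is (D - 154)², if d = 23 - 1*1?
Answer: 1094116/9 ≈ 1.2157e+5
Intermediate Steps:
d = 22 (d = 23 - 1 = 22)
D = -584/3 (D = 20 - 4*((32 + 22) - 12/36) = 20 - 4*(54 - 12*1/36) = 20 - 4*(54 - ⅓) = 20 - 4*161/3 = 20 - 644/3 = -584/3 ≈ -194.67)
(D - 154)² = (-584/3 - 154)² = (-1046/3)² = 1094116/9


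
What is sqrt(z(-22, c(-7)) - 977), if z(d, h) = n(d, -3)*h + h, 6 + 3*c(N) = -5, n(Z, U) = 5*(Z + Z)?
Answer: I*sqrt(174) ≈ 13.191*I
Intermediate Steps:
n(Z, U) = 10*Z (n(Z, U) = 5*(2*Z) = 10*Z)
c(N) = -11/3 (c(N) = -2 + (1/3)*(-5) = -2 - 5/3 = -11/3)
z(d, h) = h + 10*d*h (z(d, h) = (10*d)*h + h = 10*d*h + h = h + 10*d*h)
sqrt(z(-22, c(-7)) - 977) = sqrt(-11*(1 + 10*(-22))/3 - 977) = sqrt(-11*(1 - 220)/3 - 977) = sqrt(-11/3*(-219) - 977) = sqrt(803 - 977) = sqrt(-174) = I*sqrt(174)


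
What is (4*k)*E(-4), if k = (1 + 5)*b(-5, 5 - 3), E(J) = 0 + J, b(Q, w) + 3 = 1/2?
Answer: 240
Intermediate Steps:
b(Q, w) = -5/2 (b(Q, w) = -3 + 1/2 = -3 + ½ = -5/2)
E(J) = J
k = -15 (k = (1 + 5)*(-5/2) = 6*(-5/2) = -15)
(4*k)*E(-4) = (4*(-15))*(-4) = -60*(-4) = 240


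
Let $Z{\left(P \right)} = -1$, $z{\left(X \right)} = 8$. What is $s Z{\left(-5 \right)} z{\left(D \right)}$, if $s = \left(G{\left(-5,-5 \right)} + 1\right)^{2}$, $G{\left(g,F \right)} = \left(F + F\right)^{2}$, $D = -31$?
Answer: $-81608$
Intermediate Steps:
$G{\left(g,F \right)} = 4 F^{2}$ ($G{\left(g,F \right)} = \left(2 F\right)^{2} = 4 F^{2}$)
$s = 10201$ ($s = \left(4 \left(-5\right)^{2} + 1\right)^{2} = \left(4 \cdot 25 + 1\right)^{2} = \left(100 + 1\right)^{2} = 101^{2} = 10201$)
$s Z{\left(-5 \right)} z{\left(D \right)} = 10201 \left(-1\right) 8 = \left(-10201\right) 8 = -81608$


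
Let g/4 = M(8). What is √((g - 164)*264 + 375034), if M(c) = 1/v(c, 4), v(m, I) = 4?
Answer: √332002 ≈ 576.20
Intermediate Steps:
M(c) = ¼ (M(c) = 1/4 = ¼)
g = 1 (g = 4*(¼) = 1)
√((g - 164)*264 + 375034) = √((1 - 164)*264 + 375034) = √(-163*264 + 375034) = √(-43032 + 375034) = √332002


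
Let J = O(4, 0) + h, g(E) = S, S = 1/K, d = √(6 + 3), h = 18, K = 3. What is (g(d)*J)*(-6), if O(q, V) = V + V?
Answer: -36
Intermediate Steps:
d = 3 (d = √9 = 3)
O(q, V) = 2*V
S = ⅓ (S = 1/3 = ⅓ ≈ 0.33333)
g(E) = ⅓
J = 18 (J = 2*0 + 18 = 0 + 18 = 18)
(g(d)*J)*(-6) = ((⅓)*18)*(-6) = 6*(-6) = -36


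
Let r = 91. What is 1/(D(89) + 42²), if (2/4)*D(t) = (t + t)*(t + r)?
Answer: 1/65844 ≈ 1.5187e-5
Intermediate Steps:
D(t) = 4*t*(91 + t) (D(t) = 2*((t + t)*(t + 91)) = 2*((2*t)*(91 + t)) = 2*(2*t*(91 + t)) = 4*t*(91 + t))
1/(D(89) + 42²) = 1/(4*89*(91 + 89) + 42²) = 1/(4*89*180 + 1764) = 1/(64080 + 1764) = 1/65844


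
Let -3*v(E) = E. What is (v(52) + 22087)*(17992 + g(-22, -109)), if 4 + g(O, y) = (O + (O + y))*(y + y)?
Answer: 1133100826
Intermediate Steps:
v(E) = -E/3
g(O, y) = -4 + 2*y*(y + 2*O) (g(O, y) = -4 + (O + (O + y))*(y + y) = -4 + (y + 2*O)*(2*y) = -4 + 2*y*(y + 2*O))
(v(52) + 22087)*(17992 + g(-22, -109)) = (-⅓*52 + 22087)*(17992 + (-4 + 2*(-109)² + 4*(-22)*(-109))) = (-52/3 + 22087)*(17992 + (-4 + 2*11881 + 9592)) = 66209*(17992 + (-4 + 23762 + 9592))/3 = 66209*(17992 + 33350)/3 = (66209/3)*51342 = 1133100826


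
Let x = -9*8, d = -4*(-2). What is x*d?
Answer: -576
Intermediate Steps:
d = 8
x = -72
x*d = -72*8 = -576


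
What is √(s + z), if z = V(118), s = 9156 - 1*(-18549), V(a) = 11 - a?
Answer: √27598 ≈ 166.13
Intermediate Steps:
s = 27705 (s = 9156 + 18549 = 27705)
z = -107 (z = 11 - 1*118 = 11 - 118 = -107)
√(s + z) = √(27705 - 107) = √27598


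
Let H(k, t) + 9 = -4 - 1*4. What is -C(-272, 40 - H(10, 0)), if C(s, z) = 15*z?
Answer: -855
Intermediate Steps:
H(k, t) = -17 (H(k, t) = -9 + (-4 - 1*4) = -9 + (-4 - 4) = -9 - 8 = -17)
-C(-272, 40 - H(10, 0)) = -15*(40 - 1*(-17)) = -15*(40 + 17) = -15*57 = -1*855 = -855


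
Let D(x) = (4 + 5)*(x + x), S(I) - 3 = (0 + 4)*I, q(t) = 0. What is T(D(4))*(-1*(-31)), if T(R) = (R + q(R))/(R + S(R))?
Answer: 744/121 ≈ 6.1488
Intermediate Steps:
S(I) = 3 + 4*I (S(I) = 3 + (0 + 4)*I = 3 + 4*I)
D(x) = 18*x (D(x) = 9*(2*x) = 18*x)
T(R) = R/(3 + 5*R) (T(R) = (R + 0)/(R + (3 + 4*R)) = R/(3 + 5*R))
T(D(4))*(-1*(-31)) = ((18*4)/(3 + 5*(18*4)))*(-1*(-31)) = (72/(3 + 5*72))*31 = (72/(3 + 360))*31 = (72/363)*31 = (72*(1/363))*31 = (24/121)*31 = 744/121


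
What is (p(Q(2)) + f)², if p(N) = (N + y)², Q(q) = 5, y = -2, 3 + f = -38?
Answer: 1024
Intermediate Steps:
f = -41 (f = -3 - 38 = -41)
p(N) = (-2 + N)² (p(N) = (N - 2)² = (-2 + N)²)
(p(Q(2)) + f)² = ((-2 + 5)² - 41)² = (3² - 41)² = (9 - 41)² = (-32)² = 1024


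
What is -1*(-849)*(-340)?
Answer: -288660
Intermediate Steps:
-1*(-849)*(-340) = 849*(-340) = -288660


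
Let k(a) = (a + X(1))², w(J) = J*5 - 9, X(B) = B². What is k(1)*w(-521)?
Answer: -10456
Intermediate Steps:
w(J) = -9 + 5*J (w(J) = 5*J - 9 = -9 + 5*J)
k(a) = (1 + a)² (k(a) = (a + 1²)² = (a + 1)² = (1 + a)²)
k(1)*w(-521) = (1 + 1)²*(-9 + 5*(-521)) = 2²*(-9 - 2605) = 4*(-2614) = -10456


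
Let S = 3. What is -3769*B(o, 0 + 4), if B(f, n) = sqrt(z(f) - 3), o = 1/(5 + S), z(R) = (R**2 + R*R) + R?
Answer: -3769*I*sqrt(182)/8 ≈ -6355.8*I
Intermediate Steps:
z(R) = R + 2*R**2 (z(R) = (R**2 + R**2) + R = 2*R**2 + R = R + 2*R**2)
o = 1/8 (o = 1/(5 + 3) = 1/8 ≈ 0.12500)
B(f, n) = sqrt(-3 + f*(1 + 2*f)) (B(f, n) = sqrt(f*(1 + 2*f) - 3) = sqrt(-3 + f*(1 + 2*f)))
-3769*B(o, 0 + 4) = -3769*sqrt(-3 + (1 + 2*(1/8))/8) = -3769*sqrt(-3 + (1 + 1/4)/8) = -3769*sqrt(-3 + (1/8)*(5/4)) = -3769*sqrt(-3 + 5/32) = -3769*I*sqrt(182)/8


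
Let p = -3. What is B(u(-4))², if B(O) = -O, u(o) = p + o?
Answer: 49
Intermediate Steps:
u(o) = -3 + o
B(u(-4))² = (-(-3 - 4))² = (-1*(-7))² = 7² = 49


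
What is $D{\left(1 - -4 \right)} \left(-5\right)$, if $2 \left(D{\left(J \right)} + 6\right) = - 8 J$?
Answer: $130$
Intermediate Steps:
$D{\left(J \right)} = -6 - 4 J$ ($D{\left(J \right)} = -6 + \frac{\left(-8\right) J}{2} = -6 - 4 J$)
$D{\left(1 - -4 \right)} \left(-5\right) = \left(-6 - 4 \left(1 - -4\right)\right) \left(-5\right) = \left(-6 - 4 \left(1 + 4\right)\right) \left(-5\right) = \left(-6 - 20\right) \left(-5\right) = \left(-26\right) \left(-5\right) = 130$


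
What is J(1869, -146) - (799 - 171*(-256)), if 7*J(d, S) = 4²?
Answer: -312009/7 ≈ -44573.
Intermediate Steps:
J(d, S) = 16/7 (J(d, S) = (⅐)*4² = (⅐)*16 = 16/7)
J(1869, -146) - (799 - 171*(-256)) = 16/7 - (799 - 171*(-256)) = 16/7 - (799 + 43776) = 16/7 - 1*44575 = 16/7 - 44575 = -312009/7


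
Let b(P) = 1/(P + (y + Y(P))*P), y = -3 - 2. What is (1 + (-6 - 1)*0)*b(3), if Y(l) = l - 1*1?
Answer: -⅙ ≈ -0.16667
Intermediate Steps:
y = -5
Y(l) = -1 + l (Y(l) = l - 1 = -1 + l)
b(P) = 1/(P + P*(-6 + P)) (b(P) = 1/(P + (-5 + (-1 + P))*P) = 1/(P + (-6 + P)*P) = 1/(P + P*(-6 + P)))
(1 + (-6 - 1)*0)*b(3) = (1 + (-6 - 1)*0)*(1/(3*(-5 + 3))) = (1 - 7*0)*((⅓)/(-2)) = (1 + 0)*((⅓)*(-½)) = 1*(-⅙) = -⅙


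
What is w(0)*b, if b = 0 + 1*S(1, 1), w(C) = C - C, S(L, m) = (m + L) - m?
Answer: 0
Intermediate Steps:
S(L, m) = L (S(L, m) = (L + m) - m = L)
w(C) = 0
b = 1 (b = 0 + 1*1 = 0 + 1 = 1)
w(0)*b = 0*1 = 0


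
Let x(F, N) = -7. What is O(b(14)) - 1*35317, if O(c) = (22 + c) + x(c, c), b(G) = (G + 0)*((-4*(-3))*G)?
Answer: -32950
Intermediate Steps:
b(G) = 12*G**2 (b(G) = G*(12*G) = 12*G**2)
O(c) = 15 + c (O(c) = (22 + c) - 7 = 15 + c)
O(b(14)) - 1*35317 = (15 + 12*14**2) - 1*35317 = (15 + 12*196) - 35317 = (15 + 2352) - 35317 = 2367 - 35317 = -32950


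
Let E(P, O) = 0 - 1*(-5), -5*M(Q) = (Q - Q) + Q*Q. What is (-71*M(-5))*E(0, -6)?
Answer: 1775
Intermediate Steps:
M(Q) = -Q²/5 (M(Q) = -((Q - Q) + Q*Q)/5 = -(0 + Q²)/5 = -Q²/5)
E(P, O) = 5 (E(P, O) = 0 + 5 = 5)
(-71*M(-5))*E(0, -6) = -(-71)*(-5)²/5*5 = -(-71)*25/5*5 = -71*(-5)*5 = 355*5 = 1775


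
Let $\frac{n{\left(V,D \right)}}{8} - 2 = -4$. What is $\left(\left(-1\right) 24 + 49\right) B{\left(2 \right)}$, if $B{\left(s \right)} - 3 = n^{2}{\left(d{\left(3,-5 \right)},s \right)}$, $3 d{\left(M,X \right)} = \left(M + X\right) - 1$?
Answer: $6475$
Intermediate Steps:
$d{\left(M,X \right)} = - \frac{1}{3} + \frac{M}{3} + \frac{X}{3}$ ($d{\left(M,X \right)} = \frac{\left(M + X\right) - 1}{3} = \frac{-1 + M + X}{3} = - \frac{1}{3} + \frac{M}{3} + \frac{X}{3}$)
$n{\left(V,D \right)} = -16$ ($n{\left(V,D \right)} = 16 + 8 \left(-4\right) = 16 - 32 = -16$)
$B{\left(s \right)} = 259$ ($B{\left(s \right)} = 3 + \left(-16\right)^{2} = 3 + 256 = 259$)
$\left(\left(-1\right) 24 + 49\right) B{\left(2 \right)} = \left(\left(-1\right) 24 + 49\right) 259 = \left(-24 + 49\right) 259 = 25 \cdot 259 = 6475$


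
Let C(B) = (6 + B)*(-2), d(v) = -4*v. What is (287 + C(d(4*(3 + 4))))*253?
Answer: 126247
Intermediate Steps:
C(B) = -12 - 2*B
(287 + C(d(4*(3 + 4))))*253 = (287 + (-12 - (-8)*4*(3 + 4)))*253 = (287 + (-12 - (-8)*4*7))*253 = (287 + (-12 - (-8)*28))*253 = (287 + (-12 - 2*(-112)))*253 = (287 + (-12 + 224))*253 = (287 + 212)*253 = 499*253 = 126247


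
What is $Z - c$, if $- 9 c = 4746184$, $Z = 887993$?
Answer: $\frac{12738121}{9} \approx 1.4153 \cdot 10^{6}$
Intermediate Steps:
$c = - \frac{4746184}{9}$ ($c = \left(- \frac{1}{9}\right) 4746184 = - \frac{4746184}{9} \approx -5.2735 \cdot 10^{5}$)
$Z - c = 887993 - - \frac{4746184}{9} = 887993 + \frac{4746184}{9} = \frac{12738121}{9}$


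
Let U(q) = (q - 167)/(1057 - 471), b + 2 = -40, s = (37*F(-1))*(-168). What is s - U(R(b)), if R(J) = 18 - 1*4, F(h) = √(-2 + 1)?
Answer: 153/586 - 6216*I ≈ 0.26109 - 6216.0*I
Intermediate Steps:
F(h) = I (F(h) = √(-1) = I)
s = -6216*I (s = (37*I)*(-168) = -6216*I ≈ -6216.0*I)
b = -42 (b = -2 - 40 = -42)
R(J) = 14 (R(J) = 18 - 4 = 14)
U(q) = -167/586 + q/586 (U(q) = (-167 + q)/586 = (-167 + q)*(1/586) = -167/586 + q/586)
s - U(R(b)) = -6216*I - (-167/586 + (1/586)*14) = -6216*I - (-167/586 + 7/293) = -6216*I - 1*(-153/586) = -6216*I + 153/586 = 153/586 - 6216*I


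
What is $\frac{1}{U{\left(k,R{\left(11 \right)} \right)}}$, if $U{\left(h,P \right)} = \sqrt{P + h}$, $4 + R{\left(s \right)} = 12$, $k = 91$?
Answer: $\frac{\sqrt{11}}{33} \approx 0.1005$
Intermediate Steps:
$R{\left(s \right)} = 8$ ($R{\left(s \right)} = -4 + 12 = 8$)
$\frac{1}{U{\left(k,R{\left(11 \right)} \right)}} = \frac{1}{\sqrt{8 + 91}} = \frac{1}{\sqrt{99}} = \frac{1}{3 \sqrt{11}} = \frac{\sqrt{11}}{33}$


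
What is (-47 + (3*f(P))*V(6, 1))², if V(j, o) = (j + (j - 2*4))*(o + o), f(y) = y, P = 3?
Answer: 625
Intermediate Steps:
V(j, o) = 2*o*(-8 + 2*j) (V(j, o) = (j + (j - 8))*(2*o) = (j + (-8 + j))*(2*o) = (-8 + 2*j)*(2*o) = 2*o*(-8 + 2*j))
(-47 + (3*f(P))*V(6, 1))² = (-47 + (3*3)*(4*1*(-4 + 6)))² = (-47 + 9*(4*1*2))² = (-47 + 9*8)² = (-47 + 72)² = 25² = 625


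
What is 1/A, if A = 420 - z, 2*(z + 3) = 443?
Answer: 2/403 ≈ 0.0049628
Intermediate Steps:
z = 437/2 (z = -3 + (½)*443 = -3 + 443/2 = 437/2 ≈ 218.50)
A = 403/2 (A = 420 - 1*437/2 = 420 - 437/2 = 403/2 ≈ 201.50)
1/A = 1/(403/2) = 2/403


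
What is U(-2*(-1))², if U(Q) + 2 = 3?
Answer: 1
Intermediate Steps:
U(Q) = 1 (U(Q) = -2 + 3 = 1)
U(-2*(-1))² = 1² = 1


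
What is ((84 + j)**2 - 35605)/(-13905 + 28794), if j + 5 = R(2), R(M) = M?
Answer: -29044/14889 ≈ -1.9507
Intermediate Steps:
j = -3 (j = -5 + 2 = -3)
((84 + j)**2 - 35605)/(-13905 + 28794) = ((84 - 3)**2 - 35605)/(-13905 + 28794) = (81**2 - 35605)/14889 = (6561 - 35605)*(1/14889) = -29044*1/14889 = -29044/14889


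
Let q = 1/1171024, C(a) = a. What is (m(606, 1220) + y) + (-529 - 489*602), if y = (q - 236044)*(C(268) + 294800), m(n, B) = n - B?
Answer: -20390258232566061/292756 ≈ -6.9649e+10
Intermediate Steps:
q = 1/1171024 ≈ 8.5395e-7
y = -20390171717020185/292756 (y = (1/1171024 - 236044)*(268 + 294800) = -276413189055/1171024*295068 = -20390171717020185/292756 ≈ -6.9649e+10)
(m(606, 1220) + y) + (-529 - 489*602) = ((606 - 1*1220) - 20390171717020185/292756) + (-529 - 489*602) = ((606 - 1220) - 20390171717020185/292756) + (-529 - 294378) = (-614 - 20390171717020185/292756) - 294907 = -20390171896772369/292756 - 294907 = -20390258232566061/292756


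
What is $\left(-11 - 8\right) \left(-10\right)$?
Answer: $190$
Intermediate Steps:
$\left(-11 - 8\right) \left(-10\right) = \left(-19\right) \left(-10\right) = 190$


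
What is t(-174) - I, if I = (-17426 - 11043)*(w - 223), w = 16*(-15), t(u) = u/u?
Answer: -13181146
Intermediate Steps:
t(u) = 1
w = -240
I = 13181147 (I = (-17426 - 11043)*(-240 - 223) = -28469*(-463) = 13181147)
t(-174) - I = 1 - 1*13181147 = 1 - 13181147 = -13181146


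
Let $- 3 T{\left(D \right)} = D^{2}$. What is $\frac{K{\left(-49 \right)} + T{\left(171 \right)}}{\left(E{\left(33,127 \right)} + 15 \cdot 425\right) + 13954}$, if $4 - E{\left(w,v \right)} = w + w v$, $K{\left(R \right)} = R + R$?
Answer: $- \frac{9845}{16109} \approx -0.61115$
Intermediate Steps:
$K{\left(R \right)} = 2 R$
$E{\left(w,v \right)} = 4 - w - v w$ ($E{\left(w,v \right)} = 4 - \left(w + w v\right) = 4 - \left(w + v w\right) = 4 - w - v w$)
$T{\left(D \right)} = - \frac{D^{2}}{3}$
$\frac{K{\left(-49 \right)} + T{\left(171 \right)}}{\left(E{\left(33,127 \right)} + 15 \cdot 425\right) + 13954} = \frac{2 \left(-49\right) - \frac{171^{2}}{3}}{\left(\left(4 - 33 - 127 \cdot 33\right) + 15 \cdot 425\right) + 13954} = \frac{-98 - 9747}{\left(\left(4 - 33 - 4191\right) + 6375\right) + 13954} = \frac{-98 - 9747}{\left(-4220 + 6375\right) + 13954} = - \frac{9845}{2155 + 13954} = - \frac{9845}{16109}$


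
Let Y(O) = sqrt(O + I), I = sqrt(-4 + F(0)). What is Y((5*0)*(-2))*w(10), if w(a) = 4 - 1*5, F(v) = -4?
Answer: -(-1)**(1/4)*2**(3/4) ≈ -1.1892 - 1.1892*I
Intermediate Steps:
w(a) = -1 (w(a) = 4 - 5 = -1)
I = 2*I*sqrt(2) (I = sqrt(-4 - 4) = sqrt(-8) = 2*I*sqrt(2) ≈ 2.8284*I)
Y(O) = sqrt(O + 2*I*sqrt(2))
Y((5*0)*(-2))*w(10) = sqrt((5*0)*(-2) + 2*I*sqrt(2))*(-1) = sqrt(0*(-2) + 2*I*sqrt(2))*(-1) = sqrt(0 + 2*I*sqrt(2))*(-1) = sqrt(2*I*sqrt(2))*(-1) = (2**(3/4)*sqrt(I))*(-1) = -2**(3/4)*sqrt(I)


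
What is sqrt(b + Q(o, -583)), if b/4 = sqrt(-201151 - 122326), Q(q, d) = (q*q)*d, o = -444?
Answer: 2*sqrt(-28732572 + I*sqrt(323477)) ≈ 0.1061 + 10721.0*I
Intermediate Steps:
Q(q, d) = d*q**2 (Q(q, d) = q**2*d = d*q**2)
b = 4*I*sqrt(323477) (b = 4*sqrt(-201151 - 122326) = 4*sqrt(-323477) = 4*(I*sqrt(323477)) = 4*I*sqrt(323477) ≈ 2275.0*I)
sqrt(b + Q(o, -583)) = sqrt(4*I*sqrt(323477) - 583*(-444)**2) = sqrt(4*I*sqrt(323477) - 583*197136) = sqrt(4*I*sqrt(323477) - 114930288) = sqrt(-114930288 + 4*I*sqrt(323477))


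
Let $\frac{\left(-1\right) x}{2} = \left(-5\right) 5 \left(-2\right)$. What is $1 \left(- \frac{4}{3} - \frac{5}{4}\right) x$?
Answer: $\frac{775}{3} \approx 258.33$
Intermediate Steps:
$x = -100$ ($x = - 2 \left(-5\right) 5 \left(-2\right) = - 2 \left(\left(-25\right) \left(-2\right)\right) = \left(-2\right) 50 = -100$)
$1 \left(- \frac{4}{3} - \frac{5}{4}\right) x = 1 \left(- \frac{4}{3} - \frac{5}{4}\right) \left(-100\right) = 1 \left(- \frac{31}{12}\right) \left(-100\right) = \left(- \frac{31}{12}\right) \left(-100\right) = \frac{775}{3}$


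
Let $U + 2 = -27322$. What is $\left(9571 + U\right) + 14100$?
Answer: $-3653$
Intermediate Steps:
$U = -27324$ ($U = -2 - 27322 = -27324$)
$\left(9571 + U\right) + 14100 = \left(9571 - 27324\right) + 14100 = -17753 + 14100 = -3653$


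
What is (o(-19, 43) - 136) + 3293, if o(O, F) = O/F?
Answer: 135732/43 ≈ 3156.6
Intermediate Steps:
(o(-19, 43) - 136) + 3293 = (-19/43 - 136) + 3293 = -5867/43 + 3293 = 135732/43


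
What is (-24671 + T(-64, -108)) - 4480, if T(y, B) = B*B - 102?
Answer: -17589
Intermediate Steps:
T(y, B) = -102 + B² (T(y, B) = B² - 102 = -102 + B²)
(-24671 + T(-64, -108)) - 4480 = (-24671 + (-102 + (-108)²)) - 4480 = (-24671 + (-102 + 11664)) - 4480 = (-24671 + 11562) - 4480 = -13109 - 4480 = -17589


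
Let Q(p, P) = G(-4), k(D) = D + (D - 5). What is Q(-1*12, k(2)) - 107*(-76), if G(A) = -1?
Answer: 8131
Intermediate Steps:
k(D) = -5 + 2*D (k(D) = D + (-5 + D) = -5 + 2*D)
Q(p, P) = -1
Q(-1*12, k(2)) - 107*(-76) = -1 - 107*(-76) = -1 + 8132 = 8131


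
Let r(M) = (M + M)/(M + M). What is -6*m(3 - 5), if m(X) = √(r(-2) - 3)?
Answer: -6*I*√2 ≈ -8.4853*I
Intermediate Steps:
r(M) = 1 (r(M) = (2*M)/((2*M)) = (2*M)*(1/(2*M)) = 1)
m(X) = I*√2 (m(X) = √(1 - 3) = √(-2) = I*√2)
-6*m(3 - 5) = -6*I*√2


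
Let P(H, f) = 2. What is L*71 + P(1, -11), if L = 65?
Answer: 4617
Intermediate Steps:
L*71 + P(1, -11) = 65*71 + 2 = 4615 + 2 = 4617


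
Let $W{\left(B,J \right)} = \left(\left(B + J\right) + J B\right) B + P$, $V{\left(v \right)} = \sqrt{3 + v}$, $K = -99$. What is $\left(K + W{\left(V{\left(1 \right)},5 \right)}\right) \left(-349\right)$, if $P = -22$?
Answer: $30363$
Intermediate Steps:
$W{\left(B,J \right)} = -22 + B \left(B + J + B J\right)$ ($W{\left(B,J \right)} = \left(\left(B + J\right) + J B\right) B - 22 = \left(\left(B + J\right) + B J\right) B - 22 = \left(B + J + B J\right) B - 22 = B \left(B + J + B J\right) - 22 = -22 + B \left(B + J + B J\right)$)
$\left(K + W{\left(V{\left(1 \right)},5 \right)}\right) \left(-349\right) = \left(-99 + \left(-22 + \left(\sqrt{3 + 1}\right)^{2} + \sqrt{3 + 1} \cdot 5 + 5 \left(\sqrt{3 + 1}\right)^{2}\right)\right) \left(-349\right) = \left(-99 + \left(-22 + \left(\sqrt{4}\right)^{2} + \sqrt{4} \cdot 5 + 5 \left(\sqrt{4}\right)^{2}\right)\right) \left(-349\right) = \left(-99 + \left(-22 + 2^{2} + 2 \cdot 5 + 5 \cdot 2^{2}\right)\right) \left(-349\right) = \left(-99 + \left(-22 + 4 + 10 + 5 \cdot 4\right)\right) \left(-349\right) = \left(-99 + \left(-22 + 4 + 10 + 20\right)\right) \left(-349\right) = \left(-99 + 12\right) \left(-349\right) = \left(-87\right) \left(-349\right) = 30363$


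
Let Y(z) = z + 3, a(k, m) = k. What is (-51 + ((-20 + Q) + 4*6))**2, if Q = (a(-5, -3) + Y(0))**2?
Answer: 1849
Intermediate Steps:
Y(z) = 3 + z
Q = 4 (Q = (-5 + (3 + 0))**2 = (-5 + 3)**2 = (-2)**2 = 4)
(-51 + ((-20 + Q) + 4*6))**2 = (-51 + ((-20 + 4) + 4*6))**2 = (-51 + (-16 + 24))**2 = (-51 + 8)**2 = (-43)**2 = 1849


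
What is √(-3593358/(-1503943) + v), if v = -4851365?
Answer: I*√10973028067759034291/1503943 ≈ 2202.6*I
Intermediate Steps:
√(-3593358/(-1503943) + v) = √(-3593358/(-1503943) - 4851365) = √(-3593358*(-1/1503943) - 4851365) = √(3593358/1503943 - 4851365) = √(-7296172838837/1503943) = I*√10973028067759034291/1503943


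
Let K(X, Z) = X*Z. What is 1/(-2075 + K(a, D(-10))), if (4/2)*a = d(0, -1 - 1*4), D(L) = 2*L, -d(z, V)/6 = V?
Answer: -1/2375 ≈ -0.00042105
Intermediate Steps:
d(z, V) = -6*V
a = 15 (a = (-6*(-1 - 1*4))/2 = (-6*(-1 - 4))/2 = (-6*(-5))/2 = (½)*30 = 15)
1/(-2075 + K(a, D(-10))) = 1/(-2075 + 15*(2*(-10))) = 1/(-2075 + 15*(-20)) = 1/(-2075 - 300) = 1/(-2375) = -1/2375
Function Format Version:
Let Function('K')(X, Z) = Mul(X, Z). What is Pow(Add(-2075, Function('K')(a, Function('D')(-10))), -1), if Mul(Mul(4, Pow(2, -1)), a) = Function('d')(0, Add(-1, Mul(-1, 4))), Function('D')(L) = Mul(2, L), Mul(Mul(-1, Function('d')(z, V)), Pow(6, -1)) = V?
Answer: Rational(-1, 2375) ≈ -0.00042105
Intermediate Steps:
Function('d')(z, V) = Mul(-6, V)
a = 15 (a = Mul(Rational(1, 2), Mul(-6, Add(-1, Mul(-1, 4)))) = Mul(Rational(1, 2), Mul(-6, Add(-1, -4))) = Mul(Rational(1, 2), Mul(-6, -5)) = Mul(Rational(1, 2), 30) = 15)
Pow(Add(-2075, Function('K')(a, Function('D')(-10))), -1) = Pow(Add(-2075, Mul(15, Mul(2, -10))), -1) = Pow(Add(-2075, Mul(15, -20)), -1) = Pow(Add(-2075, -300), -1) = Pow(-2375, -1) = Rational(-1, 2375)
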